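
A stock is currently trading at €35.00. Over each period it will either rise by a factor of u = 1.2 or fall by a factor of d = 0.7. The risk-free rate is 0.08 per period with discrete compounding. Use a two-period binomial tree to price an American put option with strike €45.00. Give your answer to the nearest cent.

Risk-neutral probability p = (1 + 0.08 − 0.7)/(1.2 − 0.7) = 0.3800/0.5000 = 0.7600
Terminal stock prices: S_uu = 50.4, S_ud = 29.4, S_dd = 17.15
Terminal payoffs (K − S): max(-5.4, 0) = 0, max(15.6, 0) = 15.6, max(27.85, 0) = 27.85
Node u (S = 42): continuation = 1/1.08·[0.7600·0.0000 + 0.2400·15.6000] = 3.4667; exercise value = 3.0000 ≤ continuation, so V_u = 3.4667
Node d (S = 24.5): continuation = 1/1.08·[0.7600·15.6000 + 0.2400·27.8500] = 17.1667; exercise value = 20.5000 > continuation, so V_d = 20.5000 (exercise)
Node 0 (S = 35): continuation = 1/1.08·[0.7600·3.4667 + 0.2400·20.5000] = 6.9951; exercise value = 10.0000 > continuation, so V_0 = 10.0000 (exercise)

€10.00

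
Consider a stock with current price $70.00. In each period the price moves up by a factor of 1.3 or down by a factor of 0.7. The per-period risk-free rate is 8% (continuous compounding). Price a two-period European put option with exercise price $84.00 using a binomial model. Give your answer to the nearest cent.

Risk-neutral probability p = (e^0.08 − 0.7)/(1.3 − 0.7) = 0.3833/0.6000 = 0.6388
Terminal stock prices: S_uu = 118.3, S_ud = 63.7, S_dd = 34.3
Terminal payoffs (K − S): max(-34.3, 0) = 0, max(20.3, 0) = 20.3, max(49.7, 0) = 49.7
Node u (S = 91): V_u = e^(−0.08)·[0.6388·0.0000 + 0.3612·20.3000] = 6.7684
Node d (S = 49): V_d = e^(−0.08)·[0.6388·20.3000 + 0.3612·49.7000] = 28.5418
Node 0 (S = 70): V_0 = e^(−0.08)·[0.6388·6.7684 + 0.3612·28.5418] = 13.5077

$13.51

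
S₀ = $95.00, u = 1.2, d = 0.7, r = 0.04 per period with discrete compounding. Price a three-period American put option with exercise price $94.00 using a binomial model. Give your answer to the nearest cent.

$11.32

Risk-neutral probability p = (1 + 0.04 − 0.7)/(1.2 − 0.7) = 0.3400/0.5000 = 0.6800
Terminal stock prices: S_uuu = 164.2, S_uud = 95.76, S_udd = 55.86, S_ddd = 32.58
Terminal payoffs (K − S): max(-70.16, 0) = 0, max(-1.76, 0) = 0, max(38.14, 0) = 38.14, max(61.42, 0) = 61.42
Node uu (S = 136.8): continuation = 1/1.04·[0.6800·0.0000 + 0.3200·0.0000] = 0.0000; exercise value = 0.0000 ≤ continuation, so V_uu = 0.0000
Node ud (S = 79.8): continuation = 1/1.04·[0.6800·0.0000 + 0.3200·38.1400] = 11.7354; exercise value = 14.2000 > continuation, so V_ud = 14.2000 (exercise)
Node dd (S = 46.55): continuation = 1/1.04·[0.6800·38.1400 + 0.3200·61.4150] = 43.8346; exercise value = 47.4500 > continuation, so V_dd = 47.4500 (exercise)
Node u (S = 114): continuation = 1/1.04·[0.6800·0.0000 + 0.3200·14.2000] = 4.3692; exercise value = 0.0000 ≤ continuation, so V_u = 4.3692
Node d (S = 66.5): continuation = 1/1.04·[0.6800·14.2000 + 0.3200·47.4500] = 23.8846; exercise value = 27.5000 > continuation, so V_d = 27.5000 (exercise)
Node 0 (S = 95): continuation = 1/1.04·[0.6800·4.3692 + 0.3200·27.5000] = 11.3183; exercise value = 0.0000 ≤ continuation, so V_0 = 11.3183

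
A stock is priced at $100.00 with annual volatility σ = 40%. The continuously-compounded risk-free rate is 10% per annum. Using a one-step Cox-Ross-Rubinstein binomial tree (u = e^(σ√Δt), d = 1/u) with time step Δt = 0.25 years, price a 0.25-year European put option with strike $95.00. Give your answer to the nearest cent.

CRR parameters: u = e^(σ√Δt) = e^(0.4·√0.25) = 1.2214, d = 1/u = 0.8187
Per-period rate: rΔt = 0.1·0.25 = 0.025, so R = e^0.025 = 1.0253
Risk-neutral probability p = (e^0.025 − 0.8187)/(1.2214 − 0.8187) = 0.2066/0.4027 = 0.5130
Terminal stock prices: S_u = 122.1, S_d = 81.87
Terminal payoffs (K − S): max(-27.14, 0) = 0, max(13.13, 0) = 13.13
Node 0 (S = 100): V_0 = e^(−0.025)·[0.5130·0.0000 + 0.4870·13.1269] = 6.2345

$6.23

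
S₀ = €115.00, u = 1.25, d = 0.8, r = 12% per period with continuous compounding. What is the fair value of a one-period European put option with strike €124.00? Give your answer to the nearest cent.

€7.73

Risk-neutral probability p = (e^0.12 − 0.8)/(1.25 − 0.8) = 0.3275/0.4500 = 0.7278
Terminal stock prices: S_u = 143.8, S_d = 92
Terminal payoffs (K − S): max(-19.75, 0) = 0, max(32, 0) = 32
Node 0 (S = 115): V_0 = e^(−0.12)·[0.7278·0.0000 + 0.2722·32.0000] = 7.7263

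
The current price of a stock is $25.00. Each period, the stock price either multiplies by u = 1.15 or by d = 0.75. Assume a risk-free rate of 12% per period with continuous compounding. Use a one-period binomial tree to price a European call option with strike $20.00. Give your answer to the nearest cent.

$7.32

Risk-neutral probability p = (e^0.12 − 0.75)/(1.15 − 0.75) = 0.3775/0.4000 = 0.9437
Terminal stock prices: S_u = 28.75, S_d = 18.75
Terminal payoffs (S − K): max(8.75, 0) = 8.75, max(-1.25, 0) = 0
Node 0 (S = 25): V_0 = e^(−0.12)·[0.9437·8.7500 + 0.0563·0.0000] = 7.3240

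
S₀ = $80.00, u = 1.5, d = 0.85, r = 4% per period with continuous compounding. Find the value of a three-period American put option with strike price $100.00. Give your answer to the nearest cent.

Risk-neutral probability p = (e^0.04 − 0.85)/(1.5 − 0.85) = 0.1908/0.6500 = 0.2936
Terminal stock prices: S_uuu = 270, S_uud = 153, S_udd = 86.7, S_ddd = 49.13
Terminal payoffs (K − S): max(-170, 0) = 0, max(-53, 0) = 0, max(13.3, 0) = 13.3, max(50.87, 0) = 50.87
Node uu (S = 180): continuation = e^(−0.04)·[0.2936·0.0000 + 0.7064·0.0000] = 0.0000; exercise value = 0.0000 ≤ continuation, so V_uu = 0.0000
Node ud (S = 102): continuation = e^(−0.04)·[0.2936·0.0000 + 0.7064·13.3000] = 9.0273; exercise value = 0.0000 ≤ continuation, so V_ud = 9.0273
Node dd (S = 57.8): continuation = e^(−0.04)·[0.2936·13.3000 + 0.7064·50.8700] = 38.2789; exercise value = 42.2000 > continuation, so V_dd = 42.2000 (exercise)
Node u (S = 120): continuation = e^(−0.04)·[0.2936·0.0000 + 0.7064·9.0273] = 6.1272; exercise value = 0.0000 ≤ continuation, so V_u = 6.1272
Node d (S = 68): continuation = e^(−0.04)·[0.2936·9.0273 + 0.7064·42.2000] = 31.1891; exercise value = 32.0000 > continuation, so V_d = 32.0000 (exercise)
Node 0 (S = 80): continuation = e^(−0.04)·[0.2936·6.1272 + 0.7064·32.0000] = 23.4480; exercise value = 20.0000 ≤ continuation, so V_0 = 23.4480

$23.45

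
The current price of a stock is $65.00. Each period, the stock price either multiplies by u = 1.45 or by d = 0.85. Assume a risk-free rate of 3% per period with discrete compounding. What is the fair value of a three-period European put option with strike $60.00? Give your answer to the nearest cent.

Risk-neutral probability p = (1 + 0.03 − 0.85)/(1.45 − 0.85) = 0.1800/0.6000 = 0.3000
Terminal stock prices: S_uuu = 198.2, S_uud = 116.2, S_udd = 68.1, S_ddd = 39.92
Terminal payoffs (K − S): max(-138.2, 0) = 0, max(-56.16, 0) = 0, max(-8.096, 0) = 0, max(20.08, 0) = 20.08
Node uu (S = 136.7): V_uu = 1/1.03·[0.3000·0.0000 + 0.7000·0.0000] = 0.0000
Node ud (S = 80.11): V_ud = 1/1.03·[0.3000·0.0000 + 0.7000·0.0000] = 0.0000
Node dd (S = 46.96): V_dd = 1/1.03·[0.3000·0.0000 + 0.7000·20.0819] = 13.6479
Node u (S = 94.25): V_u = 1/1.03·[0.3000·0.0000 + 0.7000·0.0000] = 0.0000
Node d (S = 55.25): V_d = 1/1.03·[0.3000·0.0000 + 0.7000·13.6479] = 9.2753
Node 0 (S = 65): V_0 = 1/1.03·[0.3000·0.0000 + 0.7000·9.2753] = 6.3036

$6.30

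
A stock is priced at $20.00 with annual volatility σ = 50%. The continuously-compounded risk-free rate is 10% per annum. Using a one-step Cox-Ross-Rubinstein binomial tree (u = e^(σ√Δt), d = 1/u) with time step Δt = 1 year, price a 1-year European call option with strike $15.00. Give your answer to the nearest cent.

CRR parameters: u = e^(σ√Δt) = e^(0.5·√1) = 1.6487, d = 1/u = 0.6065
Per-period rate: rΔt = 0.1·1 = 0.1, so R = e^0.1 = 1.1052
Risk-neutral probability p = (e^0.1 − 0.6065)/(1.6487 − 0.6065) = 0.4986/1.0422 = 0.4785
Terminal stock prices: S_u = 32.97, S_d = 12.13
Terminal payoffs (S − K): max(17.97, 0) = 17.97, max(-2.869, 0) = 0
Node 0 (S = 20): V_0 = e^(−0.1)·[0.4785·17.9744 + 0.5215·0.0000] = 7.7815

$7.78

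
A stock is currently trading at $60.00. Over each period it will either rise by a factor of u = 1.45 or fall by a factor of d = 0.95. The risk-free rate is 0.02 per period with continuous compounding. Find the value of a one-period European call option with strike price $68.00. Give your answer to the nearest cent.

$2.61

Risk-neutral probability p = (e^0.02 − 0.95)/(1.45 − 0.95) = 0.0702/0.5000 = 0.1404
Terminal stock prices: S_u = 87, S_d = 57
Terminal payoffs (S − K): max(19, 0) = 19, max(-11, 0) = 0
Node 0 (S = 60): V_0 = e^(−0.02)·[0.1404·19.0000 + 0.8596·0.0000] = 2.6148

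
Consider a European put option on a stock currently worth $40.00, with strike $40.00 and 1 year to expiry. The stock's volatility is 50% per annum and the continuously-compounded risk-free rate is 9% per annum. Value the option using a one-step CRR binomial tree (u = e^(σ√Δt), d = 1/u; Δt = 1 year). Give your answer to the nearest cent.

$7.65

CRR parameters: u = e^(σ√Δt) = e^(0.5·√1) = 1.6487, d = 1/u = 0.6065
Per-period rate: rΔt = 0.09·1 = 0.09, so R = e^0.09 = 1.0942
Risk-neutral probability p = (e^0.09 − 0.6065)/(1.6487 − 0.6065) = 0.4876/1.0422 = 0.4679
Terminal stock prices: S_u = 65.95, S_d = 24.26
Terminal payoffs (K − S): max(-25.95, 0) = 0, max(15.74, 0) = 15.74
Node 0 (S = 40): V_0 = e^(−0.09)·[0.4679·0.0000 + 0.5321·15.7388] = 7.6538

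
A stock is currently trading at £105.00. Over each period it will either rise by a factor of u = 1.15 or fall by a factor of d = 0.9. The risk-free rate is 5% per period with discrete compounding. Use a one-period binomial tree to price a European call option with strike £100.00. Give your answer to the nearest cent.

Risk-neutral probability p = (1 + 0.05 − 0.9)/(1.15 − 0.9) = 0.1500/0.2500 = 0.6000
Terminal stock prices: S_u = 120.7, S_d = 94.5
Terminal payoffs (S − K): max(20.75, 0) = 20.75, max(-5.5, 0) = 0
Node 0 (S = 105): V_0 = 1/1.05·[0.6000·20.7500 + 0.4000·0.0000] = 11.8571

£11.86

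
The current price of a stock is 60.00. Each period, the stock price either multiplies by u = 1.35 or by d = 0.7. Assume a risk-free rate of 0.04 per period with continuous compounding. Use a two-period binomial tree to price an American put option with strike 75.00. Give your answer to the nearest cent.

19.30

Risk-neutral probability p = (e^0.04 − 0.7)/(1.35 − 0.7) = 0.3408/0.6500 = 0.5243
Terminal stock prices: S_uu = 109.4, S_ud = 56.7, S_dd = 29.4
Terminal payoffs (K − S): max(-34.35, 0) = 0, max(18.3, 0) = 18.3, max(45.6, 0) = 45.6
Node u (S = 81): continuation = e^(−0.04)·[0.5243·0.0000 + 0.4757·18.3000] = 8.3635; exercise value = 0.0000 ≤ continuation, so V_u = 8.3635
Node d (S = 42): continuation = e^(−0.04)·[0.5243·18.3000 + 0.4757·45.6000] = 30.0592; exercise value = 33.0000 > continuation, so V_d = 33.0000 (exercise)
Node 0 (S = 60): continuation = e^(−0.04)·[0.5243·8.3635 + 0.4757·33.0000] = 19.2951; exercise value = 15.0000 ≤ continuation, so V_0 = 19.2951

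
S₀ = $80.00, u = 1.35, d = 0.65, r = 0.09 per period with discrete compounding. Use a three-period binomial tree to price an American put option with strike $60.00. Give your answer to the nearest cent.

Risk-neutral probability p = (1 + 0.09 − 0.65)/(1.35 − 0.65) = 0.4400/0.7000 = 0.6286
Terminal stock prices: S_uuu = 196.8, S_uud = 94.77, S_udd = 45.63, S_ddd = 21.97
Terminal payoffs (K − S): max(-136.8, 0) = 0, max(-34.77, 0) = 0, max(14.37, 0) = 14.37, max(38.03, 0) = 38.03
Node uu (S = 145.8): continuation = 1/1.09·[0.6286·0.0000 + 0.3714·0.0000] = 0.0000; exercise value = 0.0000 ≤ continuation, so V_uu = 0.0000
Node ud (S = 70.2): continuation = 1/1.09·[0.6286·0.0000 + 0.3714·14.3700] = 4.8967; exercise value = 0.0000 ≤ continuation, so V_ud = 4.8967
Node dd (S = 33.8): continuation = 1/1.09·[0.6286·14.3700 + 0.3714·38.0300] = 21.2459; exercise value = 26.2000 > continuation, so V_dd = 26.2000 (exercise)
Node u (S = 108): continuation = 1/1.09·[0.6286·0.0000 + 0.3714·4.8967] = 1.6686; exercise value = 0.0000 ≤ continuation, so V_u = 1.6686
Node d (S = 52): continuation = 1/1.09·[0.6286·4.8967 + 0.3714·26.2000] = 11.7517; exercise value = 8.0000 ≤ continuation, so V_d = 11.7517
Node 0 (S = 80): continuation = 1/1.09·[0.6286·1.6686 + 0.3714·11.7517] = 4.9668; exercise value = 0.0000 ≤ continuation, so V_0 = 4.9668

$4.97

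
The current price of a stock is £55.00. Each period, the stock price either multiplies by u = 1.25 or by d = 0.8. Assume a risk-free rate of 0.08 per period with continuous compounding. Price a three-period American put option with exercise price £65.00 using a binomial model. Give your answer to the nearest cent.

£10.00

Risk-neutral probability p = (e^0.08 − 0.8)/(1.25 − 0.8) = 0.2833/0.4500 = 0.6295
Terminal stock prices: S_uuu = 107.4, S_uud = 68.75, S_udd = 44, S_ddd = 28.16
Terminal payoffs (K − S): max(-42.42, 0) = 0, max(-3.75, 0) = 0, max(21, 0) = 21, max(36.84, 0) = 36.84
Node uu (S = 85.94): continuation = e^(−0.08)·[0.6295·0.0000 + 0.3705·0.0000] = 0.0000; exercise value = 0.0000 ≤ continuation, so V_uu = 0.0000
Node ud (S = 55): continuation = e^(−0.08)·[0.6295·0.0000 + 0.3705·21.0000] = 7.1818; exercise value = 10.0000 > continuation, so V_ud = 10.0000 (exercise)
Node dd (S = 35.2): continuation = e^(−0.08)·[0.6295·21.0000 + 0.3705·36.8400] = 24.8026; exercise value = 29.8000 > continuation, so V_dd = 29.8000 (exercise)
Node u (S = 68.75): continuation = e^(−0.08)·[0.6295·0.0000 + 0.3705·10.0000] = 3.4199; exercise value = 0.0000 ≤ continuation, so V_u = 3.4199
Node d (S = 44): continuation = e^(−0.08)·[0.6295·10.0000 + 0.3705·29.8000] = 16.0026; exercise value = 21.0000 > continuation, so V_d = 21.0000 (exercise)
Node 0 (S = 55): continuation = e^(−0.08)·[0.6295·3.4199 + 0.3705·21.0000] = 9.1692; exercise value = 10.0000 > continuation, so V_0 = 10.0000 (exercise)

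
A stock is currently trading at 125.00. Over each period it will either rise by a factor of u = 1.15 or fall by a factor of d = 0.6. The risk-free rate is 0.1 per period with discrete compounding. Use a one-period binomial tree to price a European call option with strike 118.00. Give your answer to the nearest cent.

Risk-neutral probability p = (1 + 0.1 − 0.6)/(1.15 − 0.6) = 0.5000/0.5500 = 0.9091
Terminal stock prices: S_u = 143.8, S_d = 75
Terminal payoffs (S − K): max(25.75, 0) = 25.75, max(-43, 0) = 0
Node 0 (S = 125): V_0 = 1/1.1·[0.9091·25.7500 + 0.0909·0.0000] = 21.2810

21.28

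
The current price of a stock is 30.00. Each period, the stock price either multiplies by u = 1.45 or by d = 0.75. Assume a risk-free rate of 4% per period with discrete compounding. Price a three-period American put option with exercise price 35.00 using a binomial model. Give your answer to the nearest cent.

8.41

Risk-neutral probability p = (1 + 0.04 − 0.75)/(1.45 − 0.75) = 0.2900/0.7000 = 0.4143
Terminal stock prices: S_uuu = 91.46, S_uud = 47.31, S_udd = 24.47, S_ddd = 12.66
Terminal payoffs (K − S): max(-56.46, 0) = 0, max(-12.31, 0) = 0, max(10.53, 0) = 10.53, max(22.34, 0) = 22.34
Node uu (S = 63.08): continuation = 1/1.04·[0.4143·0.0000 + 0.5857·0.0000] = 0.0000; exercise value = 0.0000 ≤ continuation, so V_uu = 0.0000
Node ud (S = 32.62): continuation = 1/1.04·[0.4143·0.0000 + 0.5857·10.5312] = 5.9311; exercise value = 2.3750 ≤ continuation, so V_ud = 5.9311
Node dd (S = 16.88): continuation = 1/1.04·[0.4143·10.5312 + 0.5857·22.3438] = 16.7788; exercise value = 18.1250 > continuation, so V_dd = 18.1250 (exercise)
Node u (S = 43.5): continuation = 1/1.04·[0.4143·0.0000 + 0.5857·5.9311] = 3.3403; exercise value = 0.0000 ≤ continuation, so V_u = 3.3403
Node d (S = 22.5): continuation = 1/1.04·[0.4143·5.9311 + 0.5857·18.1250] = 12.5704; exercise value = 12.5000 ≤ continuation, so V_d = 12.5704
Node 0 (S = 30): continuation = 1/1.04·[0.4143·3.3403 + 0.5857·12.5704] = 8.4101; exercise value = 5.0000 ≤ continuation, so V_0 = 8.4101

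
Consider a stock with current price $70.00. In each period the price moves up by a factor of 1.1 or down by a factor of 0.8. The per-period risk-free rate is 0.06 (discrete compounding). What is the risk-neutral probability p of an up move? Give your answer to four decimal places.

p = 0.8667

Risk-neutral probability p = (1 + 0.06 − 0.8)/(1.1 − 0.8) = 0.2600/0.3000 = 0.8667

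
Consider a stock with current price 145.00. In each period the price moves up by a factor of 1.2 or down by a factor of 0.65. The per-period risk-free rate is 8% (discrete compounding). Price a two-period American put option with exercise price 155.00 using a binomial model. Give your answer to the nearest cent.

18.40

Risk-neutral probability p = (1 + 0.08 − 0.65)/(1.2 − 0.65) = 0.4300/0.5500 = 0.7818
Terminal stock prices: S_uu = 208.8, S_ud = 113.1, S_dd = 61.26
Terminal payoffs (K − S): max(-53.8, 0) = 0, max(41.9, 0) = 41.9, max(93.74, 0) = 93.74
Node u (S = 174): continuation = 1/1.08·[0.7818·0.0000 + 0.2182·41.9000] = 8.4646; exercise value = 0.0000 ≤ continuation, so V_u = 8.4646
Node d (S = 94.25): continuation = 1/1.08·[0.7818·41.9000 + 0.2182·93.7375] = 49.2685; exercise value = 60.7500 > continuation, so V_d = 60.7500 (exercise)
Node 0 (S = 145): continuation = 1/1.08·[0.7818·8.4646 + 0.2182·60.7500] = 18.4003; exercise value = 10.0000 ≤ continuation, so V_0 = 18.4003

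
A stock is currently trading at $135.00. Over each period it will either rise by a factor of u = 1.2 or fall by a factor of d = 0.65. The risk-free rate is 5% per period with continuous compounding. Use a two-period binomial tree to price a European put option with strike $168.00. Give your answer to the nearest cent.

$29.73

Risk-neutral probability p = (e^0.05 − 0.65)/(1.2 − 0.65) = 0.4013/0.5500 = 0.7296
Terminal stock prices: S_uu = 194.4, S_ud = 105.3, S_dd = 57.04
Terminal payoffs (K − S): max(-26.4, 0) = 0, max(62.7, 0) = 62.7, max(111, 0) = 111
Node u (S = 162): V_u = e^(−0.05)·[0.7296·0.0000 + 0.2704·62.7000] = 16.1282
Node d (S = 87.75): V_d = e^(−0.05)·[0.7296·62.7000 + 0.2704·110.9625] = 72.0565
Node 0 (S = 135): V_0 = e^(−0.05)·[0.7296·16.1282 + 0.2704·72.0565] = 29.7279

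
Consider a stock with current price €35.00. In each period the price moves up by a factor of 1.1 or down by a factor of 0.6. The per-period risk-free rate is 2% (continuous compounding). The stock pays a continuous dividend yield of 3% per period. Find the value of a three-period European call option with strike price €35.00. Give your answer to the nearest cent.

Per-period risk-free factor R = e^0.02 = 1.0202; dividend-adjusted growth = e^(0.02−0.03) = 0.9900.
Risk-neutral probability p = (0.9900 − 0.6)/(1.1 − 0.6) = 0.3900/0.5000 = 0.7801
Terminal stock prices: S_uuu = 46.59, S_uud = 25.41, S_udd = 13.86, S_ddd = 7.56
Terminal payoffs (S − K): max(11.59, 0) = 11.59, max(-9.59, 0) = 0, max(-21.14, 0) = 0, max(-27.44, 0) = 0
Node uu (S = 42.35): V_uu = e^(−0.02)·[0.7801·11.5850 + 0.2199·0.0000] = 8.8585
Node ud (S = 23.1): V_ud = e^(−0.02)·[0.7801·0.0000 + 0.2199·0.0000] = 0.0000
Node dd (S = 12.6): V_dd = e^(−0.02)·[0.7801·0.0000 + 0.2199·0.0000] = 0.0000
Node u (S = 38.5): V_u = e^(−0.02)·[0.7801·8.8585 + 0.2199·0.0000] = 6.7737
Node d (S = 21): V_d = e^(−0.02)·[0.7801·0.0000 + 0.2199·0.0000] = 0.0000
Node 0 (S = 35): V_0 = e^(−0.02)·[0.7801·6.7737 + 0.2199·0.0000] = 5.1795

€5.18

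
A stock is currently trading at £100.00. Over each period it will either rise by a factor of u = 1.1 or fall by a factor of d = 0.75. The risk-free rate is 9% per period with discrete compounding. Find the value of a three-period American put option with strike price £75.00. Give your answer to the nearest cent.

Risk-neutral probability p = (1 + 0.09 − 0.75)/(1.1 − 0.75) = 0.3400/0.3500 = 0.9714
Terminal stock prices: S_uuu = 133.1, S_uud = 90.75, S_udd = 61.88, S_ddd = 42.19
Terminal payoffs (K − S): max(-58.1, 0) = 0, max(-15.75, 0) = 0, max(13.12, 0) = 13.12, max(32.81, 0) = 32.81
Node uu (S = 121): continuation = 1/1.09·[0.9714·0.0000 + 0.0286·0.0000] = 0.0000; exercise value = 0.0000 ≤ continuation, so V_uu = 0.0000
Node ud (S = 82.5): continuation = 1/1.09·[0.9714·0.0000 + 0.0286·13.1250] = 0.3440; exercise value = 0.0000 ≤ continuation, so V_ud = 0.3440
Node dd (S = 56.25): continuation = 1/1.09·[0.9714·13.1250 + 0.0286·32.8125] = 12.5573; exercise value = 18.7500 > continuation, so V_dd = 18.7500 (exercise)
Node u (S = 110): continuation = 1/1.09·[0.9714·0.0000 + 0.0286·0.3440] = 0.0090; exercise value = 0.0000 ≤ continuation, so V_u = 0.0090
Node d (S = 75): continuation = 1/1.09·[0.9714·0.3440 + 0.0286·18.7500] = 0.7981; exercise value = 0.0000 ≤ continuation, so V_d = 0.7981
Node 0 (S = 100): continuation = 1/1.09·[0.9714·0.0090 + 0.0286·0.7981] = 0.0290; exercise value = 0.0000 ≤ continuation, so V_0 = 0.0290

£0.03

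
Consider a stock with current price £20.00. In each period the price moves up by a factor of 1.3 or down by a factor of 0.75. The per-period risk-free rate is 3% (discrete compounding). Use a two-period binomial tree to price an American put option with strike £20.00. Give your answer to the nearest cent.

£2.50

Risk-neutral probability p = (1 + 0.03 − 0.75)/(1.3 − 0.75) = 0.2800/0.5500 = 0.5091
Terminal stock prices: S_uu = 33.8, S_ud = 19.5, S_dd = 11.25
Terminal payoffs (K − S): max(-13.8, 0) = 0, max(0.5, 0) = 0.5, max(8.75, 0) = 8.75
Node u (S = 26): continuation = 1/1.03·[0.5091·0.0000 + 0.4909·0.5000] = 0.2383; exercise value = 0.0000 ≤ continuation, so V_u = 0.2383
Node d (S = 15): continuation = 1/1.03·[0.5091·0.5000 + 0.4909·8.7500] = 4.4175; exercise value = 5.0000 > continuation, so V_d = 5.0000 (exercise)
Node 0 (S = 20): continuation = 1/1.03·[0.5091·0.2383 + 0.4909·5.0000] = 2.5008; exercise value = 0.0000 ≤ continuation, so V_0 = 2.5008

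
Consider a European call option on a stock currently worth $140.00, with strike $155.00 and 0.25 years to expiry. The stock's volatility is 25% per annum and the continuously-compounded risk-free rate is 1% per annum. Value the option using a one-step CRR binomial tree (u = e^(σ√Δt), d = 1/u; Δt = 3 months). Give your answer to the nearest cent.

$1.74

CRR parameters: u = e^(σ√Δt) = e^(0.25·√0.25) = 1.1331, d = 1/u = 0.8825
Per-period rate: rΔt = 0.01·0.25 = 0.0025, so R = e^0.0025 = 1.0025
Risk-neutral probability p = (e^0.0025 − 0.8825)/(1.1331 − 0.8825) = 0.1200/0.2507 = 0.4788
Terminal stock prices: S_u = 158.6, S_d = 123.5
Terminal payoffs (S − K): max(3.641, 0) = 3.641, max(-31.45, 0) = 0
Node 0 (S = 140): V_0 = e^(−0.0025)·[0.4788·3.6408 + 0.5212·0.0000] = 1.7388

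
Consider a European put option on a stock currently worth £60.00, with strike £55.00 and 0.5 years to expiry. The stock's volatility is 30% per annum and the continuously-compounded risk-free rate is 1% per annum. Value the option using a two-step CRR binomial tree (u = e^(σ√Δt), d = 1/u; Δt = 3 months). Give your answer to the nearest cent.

CRR parameters: u = e^(σ√Δt) = e^(0.3·√0.25) = 1.1618, d = 1/u = 0.8607
Per-period rate: rΔt = 0.01·0.25 = 0.0025, so R = e^0.0025 = 1.0025
Risk-neutral probability p = (e^0.0025 − 0.8607)/(1.1618 − 0.8607) = 0.1418/0.3011 = 0.4709
Terminal stock prices: S_uu = 80.99, S_ud = 60, S_dd = 44.45
Terminal payoffs (K − S): max(-25.99, 0) = 0, max(-5, 0) = 0, max(10.55, 0) = 10.55
Node u (S = 69.71): V_u = e^(−0.0025)·[0.4709·0.0000 + 0.5291·0.0000] = 0.0000
Node d (S = 51.64): V_d = e^(−0.0025)·[0.4709·0.0000 + 0.5291·10.5509] = 5.5687
Node 0 (S = 60): V_0 = e^(−0.0025)·[0.4709·0.0000 + 0.5291·5.5687] = 2.9392

£2.94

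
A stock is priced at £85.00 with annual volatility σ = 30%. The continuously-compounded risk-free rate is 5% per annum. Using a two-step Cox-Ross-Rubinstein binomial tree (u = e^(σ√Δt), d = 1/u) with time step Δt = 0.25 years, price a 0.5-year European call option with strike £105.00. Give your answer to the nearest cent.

£2.42

CRR parameters: u = e^(σ√Δt) = e^(0.3·√0.25) = 1.1618, d = 1/u = 0.8607
Per-period rate: rΔt = 0.05·0.25 = 0.0125, so R = e^0.0125 = 1.0126
Risk-neutral probability p = (e^0.0125 − 0.8607)/(1.1618 − 0.8607) = 0.1519/0.3011 = 0.5043
Terminal stock prices: S_uu = 114.7, S_ud = 85, S_dd = 62.97
Terminal payoffs (S − K): max(9.738, 0) = 9.738, max(-20, 0) = 0, max(-42.03, 0) = 0
Node u (S = 98.76): V_u = e^(−0.0125)·[0.5043·9.7380 + 0.4957·0.0000] = 4.8503
Node d (S = 73.16): V_d = e^(−0.0125)·[0.5043·0.0000 + 0.4957·0.0000] = 0.0000
Node 0 (S = 85): V_0 = e^(−0.0125)·[0.5043·4.8503 + 0.4957·0.0000] = 2.4158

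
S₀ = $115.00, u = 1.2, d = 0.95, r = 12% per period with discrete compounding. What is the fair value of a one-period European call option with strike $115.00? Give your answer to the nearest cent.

$13.96

Risk-neutral probability p = (1 + 0.12 − 0.95)/(1.2 − 0.95) = 0.1700/0.2500 = 0.6800
Terminal stock prices: S_u = 138, S_d = 109.2
Terminal payoffs (S − K): max(23, 0) = 23, max(-5.75, 0) = 0
Node 0 (S = 115): V_0 = 1/1.12·[0.6800·23.0000 + 0.3200·0.0000] = 13.9643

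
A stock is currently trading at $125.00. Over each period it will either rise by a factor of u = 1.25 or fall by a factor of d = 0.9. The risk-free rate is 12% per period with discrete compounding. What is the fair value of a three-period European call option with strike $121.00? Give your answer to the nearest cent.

Risk-neutral probability p = (1 + 0.12 − 0.9)/(1.25 − 0.9) = 0.2200/0.3500 = 0.6286
Terminal stock prices: S_uuu = 244.1, S_uud = 175.8, S_udd = 126.6, S_ddd = 91.13
Terminal payoffs (S − K): max(123.1, 0) = 123.1, max(54.78, 0) = 54.78, max(5.563, 0) = 5.563, max(-29.87, 0) = 0
Node uu (S = 195.3): V_uu = 1/1.12·[0.6286·123.1406 + 0.3714·54.7812] = 87.2768
Node ud (S = 140.6): V_ud = 1/1.12·[0.6286·54.7812 + 0.3714·5.5625] = 32.5893
Node dd (S = 101.2): V_dd = 1/1.12·[0.6286·5.5625 + 0.3714·0.0000] = 3.1218
Node u (S = 156.2): V_u = 1/1.12·[0.6286·87.2768 + 0.3714·32.5893] = 59.7895
Node d (S = 112.5): V_d = 1/1.12·[0.6286·32.5893 + 0.3714·3.1218] = 19.3252
Node 0 (S = 125): V_0 = 1/1.12·[0.6286·59.7895 + 0.3714·19.3252] = 39.9642

$39.96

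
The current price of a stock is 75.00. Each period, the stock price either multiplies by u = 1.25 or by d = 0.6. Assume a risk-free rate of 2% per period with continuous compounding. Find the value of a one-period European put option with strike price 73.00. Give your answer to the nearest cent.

9.70

Risk-neutral probability p = (e^0.02 − 0.6)/(1.25 − 0.6) = 0.4202/0.6500 = 0.6465
Terminal stock prices: S_u = 93.75, S_d = 45
Terminal payoffs (K − S): max(-20.75, 0) = 0, max(28, 0) = 28
Node 0 (S = 75): V_0 = e^(−0.02)·[0.6465·0.0000 + 0.3535·28.0000] = 9.7030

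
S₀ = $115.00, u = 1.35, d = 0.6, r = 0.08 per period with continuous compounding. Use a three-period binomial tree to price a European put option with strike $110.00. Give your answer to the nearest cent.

$13.42

Risk-neutral probability p = (e^0.08 − 0.6)/(1.35 − 0.6) = 0.4833/0.7500 = 0.6444
Terminal stock prices: S_uuu = 282.9, S_uud = 125.8, S_udd = 55.89, S_ddd = 24.84
Terminal payoffs (K − S): max(-172.9, 0) = 0, max(-15.75, 0) = 0, max(54.11, 0) = 54.11, max(85.16, 0) = 85.16
Node uu (S = 209.6): V_uu = e^(−0.08)·[0.6444·0.0000 + 0.3556·0.0000] = 0.0000
Node ud (S = 93.15): V_ud = e^(−0.08)·[0.6444·0.0000 + 0.3556·54.1100] = 17.7630
Node dd (S = 41.4): V_dd = e^(−0.08)·[0.6444·54.1100 + 0.3556·85.1600] = 60.1428
Node u (S = 155.2): V_u = e^(−0.08)·[0.6444·0.0000 + 0.3556·17.7630] = 5.8312
Node d (S = 69): V_d = e^(−0.08)·[0.6444·17.7630 + 0.3556·60.1428] = 30.3096
Node 0 (S = 115): V_0 = e^(−0.08)·[0.6444·5.8312 + 0.3556·30.3096] = 13.4185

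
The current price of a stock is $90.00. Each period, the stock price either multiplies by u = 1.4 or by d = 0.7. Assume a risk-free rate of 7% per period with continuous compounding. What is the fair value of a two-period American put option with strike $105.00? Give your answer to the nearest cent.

$21.96

Risk-neutral probability p = (e^0.07 − 0.7)/(1.4 − 0.7) = 0.3725/0.7000 = 0.5322
Terminal stock prices: S_uu = 176.4, S_ud = 88.2, S_dd = 44.1
Terminal payoffs (K − S): max(-71.4, 0) = 0, max(16.8, 0) = 16.8, max(60.9, 0) = 60.9
Node u (S = 126): continuation = e^(−0.07)·[0.5322·0.0000 + 0.4678·16.8000] = 7.3284; exercise value = 0.0000 ≤ continuation, so V_u = 7.3284
Node d (S = 63): continuation = e^(−0.07)·[0.5322·16.8000 + 0.4678·60.9000] = 34.9014; exercise value = 42.0000 > continuation, so V_d = 42.0000 (exercise)
Node 0 (S = 90): continuation = e^(−0.07)·[0.5322·7.3284 + 0.4678·42.0000] = 21.9573; exercise value = 15.0000 ≤ continuation, so V_0 = 21.9573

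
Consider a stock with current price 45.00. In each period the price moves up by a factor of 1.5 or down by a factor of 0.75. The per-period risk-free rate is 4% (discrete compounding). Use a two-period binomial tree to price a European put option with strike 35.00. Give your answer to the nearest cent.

3.37

Risk-neutral probability p = (1 + 0.04 − 0.75)/(1.5 − 0.75) = 0.2900/0.7500 = 0.3867
Terminal stock prices: S_uu = 101.2, S_ud = 50.62, S_dd = 25.31
Terminal payoffs (K − S): max(-66.25, 0) = 0, max(-15.62, 0) = 0, max(9.688, 0) = 9.688
Node u (S = 67.5): V_u = 1/1.04·[0.3867·0.0000 + 0.6133·0.0000] = 0.0000
Node d (S = 33.75): V_d = 1/1.04·[0.3867·0.0000 + 0.6133·9.6875] = 5.7131
Node 0 (S = 45): V_0 = 1/1.04·[0.3867·0.0000 + 0.6133·5.7131] = 3.3693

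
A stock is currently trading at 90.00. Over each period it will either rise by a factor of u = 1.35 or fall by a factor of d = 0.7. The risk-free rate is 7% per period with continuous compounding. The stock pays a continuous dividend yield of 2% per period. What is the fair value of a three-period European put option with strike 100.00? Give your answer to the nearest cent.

Per-period risk-free factor R = e^0.07 = 1.0725; dividend-adjusted growth = e^(0.07−0.02) = 1.0513.
Risk-neutral probability p = (1.0513 − 0.7)/(1.35 − 0.7) = 0.3513/0.6500 = 0.5404
Terminal stock prices: S_uuu = 221.4, S_uud = 114.8, S_udd = 59.53, S_ddd = 30.87
Terminal payoffs (K − S): max(-121.4, 0) = 0, max(-14.82, 0) = 0, max(40.47, 0) = 40.47, max(69.13, 0) = 69.13
Node uu (S = 164): V_uu = e^(−0.07)·[0.5404·0.0000 + 0.4596·0.0000] = 0.0000
Node ud (S = 85.05): V_ud = e^(−0.07)·[0.5404·0.0000 + 0.4596·40.4650] = 17.3397
Node dd (S = 44.1): V_dd = e^(−0.07)·[0.5404·40.4650 + 0.4596·69.1300] = 50.0126
Node u (S = 121.5): V_u = e^(−0.07)·[0.5404·0.0000 + 0.4596·17.3397] = 7.4303
Node d (S = 63): V_d = e^(−0.07)·[0.5404·17.3397 + 0.4596·50.0126] = 30.1682
Node 0 (S = 90): V_0 = e^(−0.07)·[0.5404·7.4303 + 0.4596·30.1682] = 16.6714

16.67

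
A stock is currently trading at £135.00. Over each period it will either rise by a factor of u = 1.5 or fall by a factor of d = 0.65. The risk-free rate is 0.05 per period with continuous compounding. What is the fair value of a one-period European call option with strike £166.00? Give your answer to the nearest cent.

Risk-neutral probability p = (e^0.05 − 0.65)/(1.5 − 0.65) = 0.4013/0.8500 = 0.4721
Terminal stock prices: S_u = 202.5, S_d = 87.75
Terminal payoffs (S − K): max(36.5, 0) = 36.5, max(-78.25, 0) = 0
Node 0 (S = 135): V_0 = e^(−0.05)·[0.4721·36.5000 + 0.5279·0.0000] = 16.3907

£16.39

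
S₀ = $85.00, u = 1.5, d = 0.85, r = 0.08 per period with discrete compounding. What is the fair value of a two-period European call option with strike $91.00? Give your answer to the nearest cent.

Risk-neutral probability p = (1 + 0.08 − 0.85)/(1.5 − 0.85) = 0.2300/0.6500 = 0.3538
Terminal stock prices: S_uu = 191.2, S_ud = 108.4, S_dd = 61.41
Terminal payoffs (S − K): max(100.2, 0) = 100.2, max(17.38, 0) = 17.38, max(-29.59, 0) = 0
Node u (S = 127.5): V_u = 1/1.08·[0.3538·100.2500 + 0.6462·17.3750] = 43.2407
Node d (S = 72.25): V_d = 1/1.08·[0.3538·17.3750 + 0.6462·0.0000] = 5.6927
Node 0 (S = 85): V_0 = 1/1.08·[0.3538·43.2407 + 0.6462·5.6927] = 17.5731

$17.57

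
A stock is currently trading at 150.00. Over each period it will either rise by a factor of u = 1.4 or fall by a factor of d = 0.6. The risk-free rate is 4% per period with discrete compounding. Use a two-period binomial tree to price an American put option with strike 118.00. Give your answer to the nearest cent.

12.12

Risk-neutral probability p = (1 + 0.04 − 0.6)/(1.4 − 0.6) = 0.4400/0.8000 = 0.5500
Terminal stock prices: S_uu = 294, S_ud = 126, S_dd = 54
Terminal payoffs (K − S): max(-176, 0) = 0, max(-8, 0) = 0, max(64, 0) = 64
Node u (S = 210): continuation = 1/1.04·[0.5500·0.0000 + 0.4500·0.0000] = 0.0000; exercise value = 0.0000 ≤ continuation, so V_u = 0.0000
Node d (S = 90): continuation = 1/1.04·[0.5500·0.0000 + 0.4500·64.0000] = 27.6923; exercise value = 28.0000 > continuation, so V_d = 28.0000 (exercise)
Node 0 (S = 150): continuation = 1/1.04·[0.5500·0.0000 + 0.4500·28.0000] = 12.1154; exercise value = 0.0000 ≤ continuation, so V_0 = 12.1154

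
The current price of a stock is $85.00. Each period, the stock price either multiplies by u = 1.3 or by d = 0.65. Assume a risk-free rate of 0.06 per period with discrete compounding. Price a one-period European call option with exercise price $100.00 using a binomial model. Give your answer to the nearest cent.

Risk-neutral probability p = (1 + 0.06 − 0.65)/(1.3 − 0.65) = 0.4100/0.6500 = 0.6308
Terminal stock prices: S_u = 110.5, S_d = 55.25
Terminal payoffs (S − K): max(10.5, 0) = 10.5, max(-44.75, 0) = 0
Node 0 (S = 85): V_0 = 1/1.06·[0.6308·10.5000 + 0.3692·0.0000] = 6.2482

$6.25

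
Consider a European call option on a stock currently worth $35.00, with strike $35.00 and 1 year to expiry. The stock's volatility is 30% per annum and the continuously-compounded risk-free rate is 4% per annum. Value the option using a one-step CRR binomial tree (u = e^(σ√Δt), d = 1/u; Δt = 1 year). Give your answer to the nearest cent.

CRR parameters: u = e^(σ√Δt) = e^(0.3·√1) = 1.3499, d = 1/u = 0.7408
Per-period rate: rΔt = 0.04·1 = 0.04, so R = e^0.04 = 1.0408
Risk-neutral probability p = (e^0.04 − 0.7408)/(1.3499 − 0.7408) = 0.3000/0.6090 = 0.4926
Terminal stock prices: S_u = 47.25, S_d = 25.93
Terminal payoffs (S − K): max(12.25, 0) = 12.25, max(-9.071, 0) = 0
Node 0 (S = 35): V_0 = e^(−0.04)·[0.4926·12.2451 + 0.5074·0.0000] = 5.7950

$5.79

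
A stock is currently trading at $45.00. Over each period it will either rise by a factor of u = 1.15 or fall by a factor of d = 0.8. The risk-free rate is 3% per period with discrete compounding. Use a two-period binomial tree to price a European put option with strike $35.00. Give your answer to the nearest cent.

$0.69

Risk-neutral probability p = (1 + 0.03 − 0.8)/(1.15 − 0.8) = 0.2300/0.3500 = 0.6571
Terminal stock prices: S_uu = 59.51, S_ud = 41.4, S_dd = 28.8
Terminal payoffs (K − S): max(-24.51, 0) = 0, max(-6.4, 0) = 0, max(6.2, 0) = 6.2
Node u (S = 51.75): V_u = 1/1.03·[0.6571·0.0000 + 0.3429·0.0000] = 0.0000
Node d (S = 36): V_d = 1/1.03·[0.6571·0.0000 + 0.3429·6.2000] = 2.0638
Node 0 (S = 45): V_0 = 1/1.03·[0.6571·0.0000 + 0.3429·2.0638] = 0.6870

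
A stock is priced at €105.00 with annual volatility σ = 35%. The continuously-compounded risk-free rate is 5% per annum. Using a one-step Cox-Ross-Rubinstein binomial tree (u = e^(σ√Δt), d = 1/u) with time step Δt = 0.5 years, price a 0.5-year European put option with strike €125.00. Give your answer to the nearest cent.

CRR parameters: u = e^(σ√Δt) = e^(0.35·√0.5) = 1.2808, d = 1/u = 0.7808
Per-period rate: rΔt = 0.05·0.5 = 0.025, so R = e^0.025 = 1.0253
Risk-neutral probability p = (e^0.025 − 0.7808)/(1.2808 − 0.7808) = 0.2446/0.5000 = 0.4891
Terminal stock prices: S_u = 134.5, S_d = 81.98
Terminal payoffs (K − S): max(-9.484, 0) = 0, max(43.02, 0) = 43.02
Node 0 (S = 105): V_0 = e^(−0.025)·[0.4891·0.0000 + 0.5109·43.0202] = 21.4377

€21.44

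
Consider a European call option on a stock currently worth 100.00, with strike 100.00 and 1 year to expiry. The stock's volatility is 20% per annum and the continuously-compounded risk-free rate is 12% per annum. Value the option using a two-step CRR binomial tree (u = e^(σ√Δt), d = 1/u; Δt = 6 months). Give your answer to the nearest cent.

13.51

CRR parameters: u = e^(σ√Δt) = e^(0.2·√0.5) = 1.1519, d = 1/u = 0.8681
Per-period rate: rΔt = 0.12·0.5 = 0.06, so R = e^0.06 = 1.0618
Risk-neutral probability p = (e^0.06 − 0.8681)/(1.1519 − 0.8681) = 0.1937/0.2838 = 0.6826
Terminal stock prices: S_uu = 132.7, S_ud = 100, S_dd = 75.36
Terminal payoffs (S − K): max(32.69, 0) = 32.69, max(0, 0) = 0, max(-24.64, 0) = 0
Node u (S = 115.2): V_u = e^(−0.06)·[0.6826·32.6896 + 0.3174·0.0000] = 21.0145
Node d (S = 86.81): V_d = e^(−0.06)·[0.6826·0.0000 + 0.3174·0.0000] = 0.0000
Node 0 (S = 100): V_0 = e^(−0.06)·[0.6826·21.0145 + 0.3174·0.0000] = 13.5092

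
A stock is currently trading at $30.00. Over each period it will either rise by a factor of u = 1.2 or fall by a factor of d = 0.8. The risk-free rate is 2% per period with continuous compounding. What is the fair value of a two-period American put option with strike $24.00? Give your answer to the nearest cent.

Risk-neutral probability p = (e^0.02 − 0.8)/(1.2 − 0.8) = 0.2202/0.4000 = 0.5505
Terminal stock prices: S_uu = 43.2, S_ud = 28.8, S_dd = 19.2
Terminal payoffs (K − S): max(-19.2, 0) = 0, max(-4.8, 0) = 0, max(4.8, 0) = 4.8
Node u (S = 36): continuation = e^(−0.02)·[0.5505·0.0000 + 0.4495·0.0000] = 0.0000; exercise value = 0.0000 ≤ continuation, so V_u = 0.0000
Node d (S = 24): continuation = e^(−0.02)·[0.5505·0.0000 + 0.4495·4.8000] = 2.1149; exercise value = 0.0000 ≤ continuation, so V_d = 2.1149
Node 0 (S = 30): continuation = e^(−0.02)·[0.5505·0.0000 + 0.4495·2.1149] = 0.9318; exercise value = 0.0000 ≤ continuation, so V_0 = 0.9318

$0.93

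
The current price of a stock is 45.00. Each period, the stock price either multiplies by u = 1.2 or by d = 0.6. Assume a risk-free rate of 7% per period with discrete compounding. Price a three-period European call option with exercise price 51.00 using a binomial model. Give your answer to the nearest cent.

Risk-neutral probability p = (1 + 0.07 − 0.6)/(1.2 − 0.6) = 0.4700/0.6000 = 0.7833
Terminal stock prices: S_uuu = 77.76, S_uud = 38.88, S_udd = 19.44, S_ddd = 9.72
Terminal payoffs (S − K): max(26.76, 0) = 26.76, max(-12.12, 0) = 0, max(-31.56, 0) = 0, max(-41.28, 0) = 0
Node uu (S = 64.8): V_uu = 1/1.07·[0.7833·26.7600 + 0.2167·0.0000] = 19.5907
Node ud (S = 32.4): V_ud = 1/1.07·[0.7833·0.0000 + 0.2167·0.0000] = 0.0000
Node dd (S = 16.2): V_dd = 1/1.07·[0.7833·0.0000 + 0.2167·0.0000] = 0.0000
Node u (S = 54): V_u = 1/1.07·[0.7833·19.5907 + 0.2167·0.0000] = 14.3421
Node d (S = 27): V_d = 1/1.07·[0.7833·0.0000 + 0.2167·0.0000] = 0.0000
Node 0 (S = 45): V_0 = 1/1.07·[0.7833·14.3421 + 0.2167·0.0000] = 10.4996

10.50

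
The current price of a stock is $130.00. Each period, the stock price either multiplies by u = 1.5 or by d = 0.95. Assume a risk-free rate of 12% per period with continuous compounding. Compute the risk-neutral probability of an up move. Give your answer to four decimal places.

p = 0.3227

Risk-neutral probability p = (e^0.12 − 0.95)/(1.5 − 0.95) = 0.1775/0.5500 = 0.3227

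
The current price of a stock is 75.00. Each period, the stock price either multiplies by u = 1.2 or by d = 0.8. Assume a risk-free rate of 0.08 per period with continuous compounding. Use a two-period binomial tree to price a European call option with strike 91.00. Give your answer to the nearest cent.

Risk-neutral probability p = (e^0.08 − 0.8)/(1.2 − 0.8) = 0.2833/0.4000 = 0.7082
Terminal stock prices: S_uu = 108, S_ud = 72, S_dd = 48
Terminal payoffs (S − K): max(17, 0) = 17, max(-19, 0) = 0, max(-43, 0) = 0
Node u (S = 90): V_u = e^(−0.08)·[0.7082·17.0000 + 0.2918·0.0000] = 11.1140
Node d (S = 60): V_d = e^(−0.08)·[0.7082·0.0000 + 0.2918·0.0000] = 0.0000
Node 0 (S = 75): V_0 = e^(−0.08)·[0.7082·11.1140 + 0.2918·0.0000] = 7.2660

7.27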